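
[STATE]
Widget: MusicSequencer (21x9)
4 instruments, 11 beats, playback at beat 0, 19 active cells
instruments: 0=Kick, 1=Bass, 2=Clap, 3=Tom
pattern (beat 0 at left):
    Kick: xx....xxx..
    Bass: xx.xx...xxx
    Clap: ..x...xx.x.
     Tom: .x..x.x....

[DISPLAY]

     ▼1234567890     
 Kick██····███··     
 Bass██·██···███     
 Clap··█···██·█·     
  Tom·█··█·█····     
                     
                     
                     
                     


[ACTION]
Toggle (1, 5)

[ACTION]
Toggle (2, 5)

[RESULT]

     ▼1234567890     
 Kick██····███··     
 Bass██·███··███     
 Clap··█··███·█·     
  Tom·█··█·█····     
                     
                     
                     
                     


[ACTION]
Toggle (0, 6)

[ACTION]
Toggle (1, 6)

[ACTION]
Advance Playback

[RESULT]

     0▼234567890     
 Kick██·····██··     
 Bass██·████·███     
 Clap··█··███·█·     
  Tom·█··█·█····     
                     
                     
                     
                     


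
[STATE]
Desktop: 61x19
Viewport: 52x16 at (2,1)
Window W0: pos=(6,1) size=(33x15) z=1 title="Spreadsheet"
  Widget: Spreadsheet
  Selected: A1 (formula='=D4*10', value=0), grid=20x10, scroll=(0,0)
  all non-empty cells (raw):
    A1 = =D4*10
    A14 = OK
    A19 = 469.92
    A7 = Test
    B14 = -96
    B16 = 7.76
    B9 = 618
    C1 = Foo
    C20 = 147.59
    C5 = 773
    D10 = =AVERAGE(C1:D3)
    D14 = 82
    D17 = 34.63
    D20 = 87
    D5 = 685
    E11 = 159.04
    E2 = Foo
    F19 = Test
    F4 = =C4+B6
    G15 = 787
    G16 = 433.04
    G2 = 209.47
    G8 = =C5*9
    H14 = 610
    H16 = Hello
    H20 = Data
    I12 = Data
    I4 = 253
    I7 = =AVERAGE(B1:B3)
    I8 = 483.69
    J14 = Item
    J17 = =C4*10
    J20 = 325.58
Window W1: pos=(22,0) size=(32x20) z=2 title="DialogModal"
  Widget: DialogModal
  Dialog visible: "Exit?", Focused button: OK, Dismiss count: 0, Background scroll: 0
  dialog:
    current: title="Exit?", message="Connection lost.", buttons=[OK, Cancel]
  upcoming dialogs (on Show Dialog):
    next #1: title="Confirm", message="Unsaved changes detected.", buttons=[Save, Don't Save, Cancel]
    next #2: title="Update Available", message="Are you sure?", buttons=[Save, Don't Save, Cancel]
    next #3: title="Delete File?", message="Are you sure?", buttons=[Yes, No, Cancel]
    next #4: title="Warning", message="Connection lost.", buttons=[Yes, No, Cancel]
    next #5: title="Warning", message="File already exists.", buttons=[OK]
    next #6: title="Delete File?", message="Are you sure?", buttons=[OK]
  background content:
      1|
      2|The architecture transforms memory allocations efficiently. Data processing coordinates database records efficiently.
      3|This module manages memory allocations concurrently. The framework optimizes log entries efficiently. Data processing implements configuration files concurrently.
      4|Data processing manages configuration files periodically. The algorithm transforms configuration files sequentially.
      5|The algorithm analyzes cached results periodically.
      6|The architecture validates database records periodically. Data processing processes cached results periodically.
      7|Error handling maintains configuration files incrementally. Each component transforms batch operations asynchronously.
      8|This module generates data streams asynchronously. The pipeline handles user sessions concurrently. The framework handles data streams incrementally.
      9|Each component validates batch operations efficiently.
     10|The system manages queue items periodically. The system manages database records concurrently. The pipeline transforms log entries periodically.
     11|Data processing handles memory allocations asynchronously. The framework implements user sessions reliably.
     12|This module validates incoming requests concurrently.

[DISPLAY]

    ┏━━━━━━━━━━━━━━━┃ DialogModal                  ┃
    ┃ Spreadsheet   ┠──────────────────────────────┨
    ┠───────────────┃                              ┃
    ┃A1: =D4*10     ┃The architecture transforms me┃
    ┃       A       ┃This module manages memory all┃
    ┃---------------┃Data processing manages config┃
    ┃  1      [0]   ┃The algorithm analyzes cached ┃
    ┃  2        0   ┃The a┌──────────────────┐s dat┃
    ┃  3        0   ┃Error│      Exit?       │confi┃
    ┃  4        0   ┃This │ Connection lost. │a str┃
    ┃  5        0   ┃Each │  [OK]  Cancel    │batch┃
    ┃  6        0   ┃The s└──────────────────┘items┃
    ┃  7 Test       ┃Data processing handles memory┃
    ┃  8        0   ┃This module validates incoming┃
    ┗━━━━━━━━━━━━━━━┃                              ┃
                    ┃                              ┃


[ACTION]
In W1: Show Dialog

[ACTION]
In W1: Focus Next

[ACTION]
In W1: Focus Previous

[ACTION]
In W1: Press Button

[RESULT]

    ┏━━━━━━━━━━━━━━━┃ DialogModal                  ┃
    ┃ Spreadsheet   ┠──────────────────────────────┨
    ┠───────────────┃                              ┃
    ┃A1: =D4*10     ┃The architecture transforms me┃
    ┃       A       ┃This module manages memory all┃
    ┃---------------┃Data processing manages config┃
    ┃  1      [0]   ┃The algorithm analyzes cached ┃
    ┃  2        0   ┃The architecture validates dat┃
    ┃  3        0   ┃Error handling maintains confi┃
    ┃  4        0   ┃This module generates data str┃
    ┃  5        0   ┃Each component validates batch┃
    ┃  6        0   ┃The system manages queue items┃
    ┃  7 Test       ┃Data processing handles memory┃
    ┃  8        0   ┃This module validates incoming┃
    ┗━━━━━━━━━━━━━━━┃                              ┃
                    ┃                              ┃


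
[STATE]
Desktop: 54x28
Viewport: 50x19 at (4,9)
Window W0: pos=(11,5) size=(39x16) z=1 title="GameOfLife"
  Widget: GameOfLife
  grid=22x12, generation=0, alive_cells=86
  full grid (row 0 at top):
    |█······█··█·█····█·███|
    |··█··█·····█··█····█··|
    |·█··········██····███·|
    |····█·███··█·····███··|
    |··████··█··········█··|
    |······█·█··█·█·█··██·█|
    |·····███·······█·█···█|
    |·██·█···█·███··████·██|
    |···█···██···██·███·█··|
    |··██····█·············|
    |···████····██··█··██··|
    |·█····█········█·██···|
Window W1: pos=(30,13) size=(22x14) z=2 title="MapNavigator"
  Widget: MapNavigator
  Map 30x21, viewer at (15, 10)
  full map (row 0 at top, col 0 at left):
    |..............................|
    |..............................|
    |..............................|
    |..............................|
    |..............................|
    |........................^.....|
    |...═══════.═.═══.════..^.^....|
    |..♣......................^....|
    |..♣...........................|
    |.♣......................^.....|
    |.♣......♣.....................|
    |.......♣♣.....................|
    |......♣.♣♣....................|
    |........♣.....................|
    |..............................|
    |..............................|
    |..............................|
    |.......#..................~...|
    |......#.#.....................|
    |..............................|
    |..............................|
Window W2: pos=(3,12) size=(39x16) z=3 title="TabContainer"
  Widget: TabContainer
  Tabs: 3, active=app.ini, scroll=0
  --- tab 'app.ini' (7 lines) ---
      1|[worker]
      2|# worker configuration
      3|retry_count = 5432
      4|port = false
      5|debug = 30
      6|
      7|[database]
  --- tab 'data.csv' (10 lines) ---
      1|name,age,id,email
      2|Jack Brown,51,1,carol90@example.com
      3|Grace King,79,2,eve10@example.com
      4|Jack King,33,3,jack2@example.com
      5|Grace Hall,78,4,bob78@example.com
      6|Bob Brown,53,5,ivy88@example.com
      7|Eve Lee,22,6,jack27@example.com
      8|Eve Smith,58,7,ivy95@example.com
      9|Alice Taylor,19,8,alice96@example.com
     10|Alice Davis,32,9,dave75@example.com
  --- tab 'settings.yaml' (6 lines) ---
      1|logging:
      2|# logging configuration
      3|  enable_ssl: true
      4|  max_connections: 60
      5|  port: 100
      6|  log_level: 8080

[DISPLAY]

       ┃█······█··█·█····█·███               ┃    
       ┃··█··█·····█··█····█··               ┃    
       ┃·█··········██····███·               ┃    
━━━━━━━━━━━━━━━━━━━━━━━━━━━━━━━━━━━━━┓       ┃    
 TabContainer                        ┃━━━━━━━━━┓  
─────────────────────────────────────┨or       ┃  
[app.ini]│ data.csv │ settings.yaml  ┃─────────┨  
─────────────────────────────────────┃........^┃  
[worker]                             ┃.════..^.┃  
# worker configuration               ┃.........┃  
retry_count = 5432                   ┃.........┃  
port = false                         ┃........^┃  
debug = 30                           ┃.........┃  
                                     ┃.........┃  
[database]                           ┃.........┃  
                                     ┃.........┃  
                                     ┃.........┃  
                                     ┃━━━━━━━━━┛  
━━━━━━━━━━━━━━━━━━━━━━━━━━━━━━━━━━━━━┛            


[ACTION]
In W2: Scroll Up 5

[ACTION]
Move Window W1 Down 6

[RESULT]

       ┃█······█··█·█····█·███               ┃    
       ┃··█··█·····█··█····█··               ┃    
       ┃·█··········██····███·               ┃    
━━━━━━━━━━━━━━━━━━━━━━━━━━━━━━━━━━━━━┓       ┃    
 TabContainer                        ┃       ┃    
─────────────────────────────────────┨━━━━━━━━━┓  
[app.ini]│ data.csv │ settings.yaml  ┃or       ┃  
─────────────────────────────────────┃─────────┨  
[worker]                             ┃........^┃  
# worker configuration               ┃.════..^.┃  
retry_count = 5432                   ┃.........┃  
port = false                         ┃.........┃  
debug = 30                           ┃........^┃  
                                     ┃.........┃  
[database]                           ┃.........┃  
                                     ┃.........┃  
                                     ┃.........┃  
                                     ┃.........┃  
━━━━━━━━━━━━━━━━━━━━━━━━━━━━━━━━━━━━━┛━━━━━━━━━┛  


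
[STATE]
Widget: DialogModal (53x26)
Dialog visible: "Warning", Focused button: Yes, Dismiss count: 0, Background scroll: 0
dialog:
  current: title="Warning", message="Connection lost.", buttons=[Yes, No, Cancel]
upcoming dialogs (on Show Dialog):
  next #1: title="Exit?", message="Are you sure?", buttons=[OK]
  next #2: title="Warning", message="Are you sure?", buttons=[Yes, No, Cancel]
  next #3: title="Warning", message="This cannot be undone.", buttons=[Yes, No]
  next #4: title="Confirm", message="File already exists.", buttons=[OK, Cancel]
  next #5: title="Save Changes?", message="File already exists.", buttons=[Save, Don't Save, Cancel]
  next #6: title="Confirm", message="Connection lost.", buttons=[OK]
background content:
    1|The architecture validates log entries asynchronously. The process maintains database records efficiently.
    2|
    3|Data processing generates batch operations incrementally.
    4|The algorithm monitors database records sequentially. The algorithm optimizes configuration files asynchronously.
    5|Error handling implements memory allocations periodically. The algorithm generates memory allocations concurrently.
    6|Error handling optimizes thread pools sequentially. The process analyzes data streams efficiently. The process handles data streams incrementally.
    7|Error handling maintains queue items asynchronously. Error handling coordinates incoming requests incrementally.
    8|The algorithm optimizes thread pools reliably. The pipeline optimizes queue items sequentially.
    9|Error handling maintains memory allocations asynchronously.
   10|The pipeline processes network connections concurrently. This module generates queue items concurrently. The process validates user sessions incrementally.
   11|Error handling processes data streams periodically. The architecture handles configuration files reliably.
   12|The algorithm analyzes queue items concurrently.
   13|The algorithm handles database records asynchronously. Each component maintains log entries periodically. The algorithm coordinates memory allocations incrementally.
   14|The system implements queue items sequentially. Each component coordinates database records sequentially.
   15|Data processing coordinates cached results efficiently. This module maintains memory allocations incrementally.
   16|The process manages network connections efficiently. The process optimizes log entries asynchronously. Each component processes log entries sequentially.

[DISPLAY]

The architecture validates log entries asynchronously
                                                     
Data processing generates batch operations incrementa
The algorithm monitors database records sequentially.
Error handling implements memory allocations periodic
Error handling optimizes thread pools sequentially. T
Error handling maintains queue items asynchronously. 
The algorithm optimizes thread pools reliably. The pi
Error handling maintains memory allocations asynchron
The pipeline processes network connections concurrent
Error handling ┌─────────────────────┐periodically. T
The algorithm a│       Warning       │currently.     
The algorithm h│   Connection lost.  │ asynchronously
The system impl│ [Yes]  No   Cancel  │entially. Each 
Data processing└─────────────────────┘ults efficientl
The process manages network connections efficiently. 
                                                     
                                                     
                                                     
                                                     
                                                     
                                                     
                                                     
                                                     
                                                     
                                                     


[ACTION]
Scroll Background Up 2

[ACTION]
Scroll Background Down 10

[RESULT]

Error handling processes data streams periodically. T
The algorithm analyzes queue items concurrently.     
The algorithm handles database records asynchronously
The system implements queue items sequentially. Each 
Data processing coordinates cached results efficientl
The process manages network connections efficiently. 
                                                     
                                                     
                                                     
                                                     
               ┌─────────────────────┐               
               │       Warning       │               
               │   Connection lost.  │               
               │ [Yes]  No   Cancel  │               
               └─────────────────────┘               
                                                     
                                                     
                                                     
                                                     
                                                     
                                                     
                                                     
                                                     
                                                     
                                                     
                                                     


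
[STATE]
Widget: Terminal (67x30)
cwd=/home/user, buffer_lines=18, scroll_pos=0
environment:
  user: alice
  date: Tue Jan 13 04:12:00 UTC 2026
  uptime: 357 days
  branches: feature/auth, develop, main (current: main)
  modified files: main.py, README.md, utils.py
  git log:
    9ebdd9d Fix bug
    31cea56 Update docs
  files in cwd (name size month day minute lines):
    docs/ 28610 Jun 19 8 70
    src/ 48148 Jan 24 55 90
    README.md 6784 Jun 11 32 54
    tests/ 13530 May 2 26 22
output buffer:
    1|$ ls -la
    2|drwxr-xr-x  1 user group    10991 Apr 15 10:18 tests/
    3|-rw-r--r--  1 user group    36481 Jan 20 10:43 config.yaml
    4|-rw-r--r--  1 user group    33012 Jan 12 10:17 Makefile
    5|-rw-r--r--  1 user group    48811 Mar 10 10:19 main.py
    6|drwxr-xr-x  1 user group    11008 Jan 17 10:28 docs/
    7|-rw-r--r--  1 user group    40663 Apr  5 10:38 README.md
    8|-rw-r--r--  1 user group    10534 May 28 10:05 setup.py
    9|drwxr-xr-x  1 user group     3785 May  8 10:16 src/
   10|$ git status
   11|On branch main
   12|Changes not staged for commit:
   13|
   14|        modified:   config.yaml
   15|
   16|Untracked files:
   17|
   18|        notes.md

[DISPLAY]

$ ls -la                                                           
drwxr-xr-x  1 user group    10991 Apr 15 10:18 tests/              
-rw-r--r--  1 user group    36481 Jan 20 10:43 config.yaml         
-rw-r--r--  1 user group    33012 Jan 12 10:17 Makefile            
-rw-r--r--  1 user group    48811 Mar 10 10:19 main.py             
drwxr-xr-x  1 user group    11008 Jan 17 10:28 docs/               
-rw-r--r--  1 user group    40663 Apr  5 10:38 README.md           
-rw-r--r--  1 user group    10534 May 28 10:05 setup.py            
drwxr-xr-x  1 user group     3785 May  8 10:16 src/                
$ git status                                                       
On branch main                                                     
Changes not staged for commit:                                     
                                                                   
        modified:   config.yaml                                    
                                                                   
Untracked files:                                                   
                                                                   
        notes.md                                                   
$ █                                                                
                                                                   
                                                                   
                                                                   
                                                                   
                                                                   
                                                                   
                                                                   
                                                                   
                                                                   
                                                                   
                                                                   


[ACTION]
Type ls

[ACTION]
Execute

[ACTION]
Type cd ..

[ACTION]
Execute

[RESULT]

$ ls -la                                                           
drwxr-xr-x  1 user group    10991 Apr 15 10:18 tests/              
-rw-r--r--  1 user group    36481 Jan 20 10:43 config.yaml         
-rw-r--r--  1 user group    33012 Jan 12 10:17 Makefile            
-rw-r--r--  1 user group    48811 Mar 10 10:19 main.py             
drwxr-xr-x  1 user group    11008 Jan 17 10:28 docs/               
-rw-r--r--  1 user group    40663 Apr  5 10:38 README.md           
-rw-r--r--  1 user group    10534 May 28 10:05 setup.py            
drwxr-xr-x  1 user group     3785 May  8 10:16 src/                
$ git status                                                       
On branch main                                                     
Changes not staged for commit:                                     
                                                                   
        modified:   config.yaml                                    
                                                                   
Untracked files:                                                   
                                                                   
        notes.md                                                   
$ ls                                                               
docs/  src/  README.md  tests/                                     
$ cd ..                                                            
                                                                   
$ █                                                                
                                                                   
                                                                   
                                                                   
                                                                   
                                                                   
                                                                   
                                                                   


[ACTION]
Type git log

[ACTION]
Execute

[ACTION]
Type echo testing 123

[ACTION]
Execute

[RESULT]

$ ls -la                                                           
drwxr-xr-x  1 user group    10991 Apr 15 10:18 tests/              
-rw-r--r--  1 user group    36481 Jan 20 10:43 config.yaml         
-rw-r--r--  1 user group    33012 Jan 12 10:17 Makefile            
-rw-r--r--  1 user group    48811 Mar 10 10:19 main.py             
drwxr-xr-x  1 user group    11008 Jan 17 10:28 docs/               
-rw-r--r--  1 user group    40663 Apr  5 10:38 README.md           
-rw-r--r--  1 user group    10534 May 28 10:05 setup.py            
drwxr-xr-x  1 user group     3785 May  8 10:16 src/                
$ git status                                                       
On branch main                                                     
Changes not staged for commit:                                     
                                                                   
        modified:   config.yaml                                    
                                                                   
Untracked files:                                                   
                                                                   
        notes.md                                                   
$ ls                                                               
docs/  src/  README.md  tests/                                     
$ cd ..                                                            
                                                                   
$ git log                                                          
9ebdd9d Fix bug                                                    
31cea56 Update docs                                                
$ echo testing 123                                                 
testing 123                                                        
$ █                                                                
                                                                   
                                                                   


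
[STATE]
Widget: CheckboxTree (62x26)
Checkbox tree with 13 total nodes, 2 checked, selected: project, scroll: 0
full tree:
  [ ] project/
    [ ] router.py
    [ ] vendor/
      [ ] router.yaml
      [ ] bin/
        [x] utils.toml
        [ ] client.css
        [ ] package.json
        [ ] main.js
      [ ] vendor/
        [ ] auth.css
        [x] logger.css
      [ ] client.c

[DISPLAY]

>[-] project/                                                 
   [ ] router.py                                              
   [-] vendor/                                                
     [ ] router.yaml                                          
     [-] bin/                                                 
       [x] utils.toml                                         
       [ ] client.css                                         
       [ ] package.json                                       
       [ ] main.js                                            
     [-] vendor/                                              
       [ ] auth.css                                           
       [x] logger.css                                         
     [ ] client.c                                             
                                                              
                                                              
                                                              
                                                              
                                                              
                                                              
                                                              
                                                              
                                                              
                                                              
                                                              
                                                              
                                                              


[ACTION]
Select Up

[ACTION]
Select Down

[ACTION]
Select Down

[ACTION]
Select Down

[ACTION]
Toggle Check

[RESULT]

 [-] project/                                                 
   [ ] router.py                                              
   [-] vendor/                                                
>    [x] router.yaml                                          
     [-] bin/                                                 
       [x] utils.toml                                         
       [ ] client.css                                         
       [ ] package.json                                       
       [ ] main.js                                            
     [-] vendor/                                              
       [ ] auth.css                                           
       [x] logger.css                                         
     [ ] client.c                                             
                                                              
                                                              
                                                              
                                                              
                                                              
                                                              
                                                              
                                                              
                                                              
                                                              
                                                              
                                                              
                                                              


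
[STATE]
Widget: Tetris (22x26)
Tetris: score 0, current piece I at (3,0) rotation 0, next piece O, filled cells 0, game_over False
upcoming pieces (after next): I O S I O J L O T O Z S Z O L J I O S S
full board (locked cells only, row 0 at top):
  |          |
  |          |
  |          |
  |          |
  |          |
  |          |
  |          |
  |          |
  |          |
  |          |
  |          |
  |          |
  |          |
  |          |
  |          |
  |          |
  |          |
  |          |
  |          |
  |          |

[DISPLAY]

   ████   │Next:      
          │▓▓         
          │▓▓         
          │           
          │           
          │           
          │Score:     
          │0          
          │           
          │           
          │           
          │           
          │           
          │           
          │           
          │           
          │           
          │           
          │           
          │           
          │           
          │           
          │           
          │           
          │           
          │           


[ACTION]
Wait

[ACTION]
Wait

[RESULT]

          │Next:      
          │▓▓         
   ████   │▓▓         
          │           
          │           
          │           
          │Score:     
          │0          
          │           
          │           
          │           
          │           
          │           
          │           
          │           
          │           
          │           
          │           
          │           
          │           
          │           
          │           
          │           
          │           
          │           
          │           


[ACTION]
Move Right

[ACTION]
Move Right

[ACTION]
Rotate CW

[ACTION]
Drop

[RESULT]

          │Next:      
          │▓▓         
          │▓▓         
     █    │           
     █    │           
     █    │           
     █    │Score:     
          │0          
          │           
          │           
          │           
          │           
          │           
          │           
          │           
          │           
          │           
          │           
          │           
          │           
          │           
          │           
          │           
          │           
          │           
          │           


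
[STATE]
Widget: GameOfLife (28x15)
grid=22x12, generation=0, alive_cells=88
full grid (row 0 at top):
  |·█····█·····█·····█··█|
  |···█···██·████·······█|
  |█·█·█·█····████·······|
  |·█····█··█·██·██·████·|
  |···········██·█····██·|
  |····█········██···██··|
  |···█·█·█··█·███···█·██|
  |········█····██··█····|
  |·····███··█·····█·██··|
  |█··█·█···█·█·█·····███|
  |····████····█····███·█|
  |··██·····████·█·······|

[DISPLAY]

Gen: 0                      
·█····█·····█·····█··█      
···█···██·████·······█      
█·█·█·█····████·······      
·█····█··█·██·██·████·      
···········██·█····██·      
····█········██···██··      
···█·█·█··█·███···█·██      
········█····██··█····      
·····███··█·····█·██··      
█··█·█···█·█·█·····███      
····████····█····███·█      
··██·····████·█·······      
                            
                            


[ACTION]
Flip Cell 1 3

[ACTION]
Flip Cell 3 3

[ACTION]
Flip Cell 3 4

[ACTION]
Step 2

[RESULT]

Gen: 2                      
·······█·····█········      
·██··█···█···██····█··      
█···█·█·██····██··█·█·      
·█·······██·····███·█·      
·····█··········████··      
···········█······██··      
···██······███·█·██·██      
···█···········█····█·      
····█·█·······███████·      
····█·······█····█····      
···█··█·█····█····███·      
···██·██·████·····██··      
                            
                            


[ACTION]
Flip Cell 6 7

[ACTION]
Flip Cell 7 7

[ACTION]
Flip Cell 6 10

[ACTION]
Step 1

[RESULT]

Gen: 3                      
·············██·······      
·█···███·█···█·█···█··      
█·█··█··█····████·█·█·      
·····█··███·········█·      
··········█·····█···█·      
····█·····██··········      
···██·····███·█·███·██      
···█·███···███········      
···███········██·████·      
···██··█·····███······      
···█··█·███··█···█··█·      
···██████████·····█·█·      
                            
                            


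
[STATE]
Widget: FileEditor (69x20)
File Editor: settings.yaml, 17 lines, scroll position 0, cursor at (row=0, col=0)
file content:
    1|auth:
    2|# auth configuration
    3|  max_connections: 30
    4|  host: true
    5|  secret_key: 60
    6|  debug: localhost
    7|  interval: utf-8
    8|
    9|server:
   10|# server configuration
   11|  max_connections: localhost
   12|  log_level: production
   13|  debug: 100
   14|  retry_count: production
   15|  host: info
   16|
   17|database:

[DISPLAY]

█uth:                                                               ▲
# auth configuration                                                █
  max_connections: 30                                               ░
  host: true                                                        ░
  secret_key: 60                                                    ░
  debug: localhost                                                  ░
  interval: utf-8                                                   ░
                                                                    ░
server:                                                             ░
# server configuration                                              ░
  max_connections: localhost                                        ░
  log_level: production                                             ░
  debug: 100                                                        ░
  retry_count: production                                           ░
  host: info                                                        ░
                                                                    ░
database:                                                           ░
                                                                    ░
                                                                    ░
                                                                    ▼


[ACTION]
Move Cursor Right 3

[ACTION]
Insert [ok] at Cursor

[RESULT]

autok█:                                                             ▲
# auth configuration                                                █
  max_connections: 30                                               ░
  host: true                                                        ░
  secret_key: 60                                                    ░
  debug: localhost                                                  ░
  interval: utf-8                                                   ░
                                                                    ░
server:                                                             ░
# server configuration                                              ░
  max_connections: localhost                                        ░
  log_level: production                                             ░
  debug: 100                                                        ░
  retry_count: production                                           ░
  host: info                                                        ░
                                                                    ░
database:                                                           ░
                                                                    ░
                                                                    ░
                                                                    ▼


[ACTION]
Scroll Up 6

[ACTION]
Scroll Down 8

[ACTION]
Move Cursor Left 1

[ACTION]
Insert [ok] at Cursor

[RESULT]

autook█h:                                                           ▲
# auth configuration                                                █
  max_connections: 30                                               ░
  host: true                                                        ░
  secret_key: 60                                                    ░
  debug: localhost                                                  ░
  interval: utf-8                                                   ░
                                                                    ░
server:                                                             ░
# server configuration                                              ░
  max_connections: localhost                                        ░
  log_level: production                                             ░
  debug: 100                                                        ░
  retry_count: production                                           ░
  host: info                                                        ░
                                                                    ░
database:                                                           ░
                                                                    ░
                                                                    ░
                                                                    ▼


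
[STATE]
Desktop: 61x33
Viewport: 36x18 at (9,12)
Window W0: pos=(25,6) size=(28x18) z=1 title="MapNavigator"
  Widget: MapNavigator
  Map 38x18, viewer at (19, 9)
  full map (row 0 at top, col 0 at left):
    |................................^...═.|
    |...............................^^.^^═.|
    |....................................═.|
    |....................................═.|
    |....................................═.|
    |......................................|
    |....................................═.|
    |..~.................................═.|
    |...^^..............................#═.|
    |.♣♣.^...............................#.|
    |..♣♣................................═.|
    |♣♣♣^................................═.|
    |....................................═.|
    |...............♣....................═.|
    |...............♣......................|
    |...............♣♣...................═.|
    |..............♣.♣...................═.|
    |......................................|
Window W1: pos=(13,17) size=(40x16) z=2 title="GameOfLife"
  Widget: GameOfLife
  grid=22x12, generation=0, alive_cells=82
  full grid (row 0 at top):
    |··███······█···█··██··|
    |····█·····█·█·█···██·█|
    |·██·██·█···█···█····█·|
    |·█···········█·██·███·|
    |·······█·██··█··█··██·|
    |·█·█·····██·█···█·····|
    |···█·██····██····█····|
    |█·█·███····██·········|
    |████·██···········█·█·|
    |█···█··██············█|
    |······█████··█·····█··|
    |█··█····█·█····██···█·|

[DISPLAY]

                ┃...................
                ┃...................
                ┃...................
                ┃...................
                ┃.............@.....
    ┏━━━━━━━━━━━━━━━━━━━━━━━━━━━━━━━
    ┃ GameOfLife                    
    ┠───────────────────────────────
    ┃Gen: 0                         
    ┃··███······█···█··██··         
    ┃····█·····█·█·█···██·█         
    ┃·██·██·█···█···█····█·         
    ┃·█···········█·██·███·         
    ┃·······█·██··█··█··██·         
    ┃·█·█·····██·█···█·····         
    ┃···█·██····██····█····         
    ┃█·█·███····██·········         
    ┃████·██···········█·█·         


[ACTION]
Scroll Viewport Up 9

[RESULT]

                                    
                                    
                                    
                ┏━━━━━━━━━━━━━━━━━━━
                ┃ MapNavigator      
                ┠───────────────────
                ┃...................
                ┃...................
                ┃...................
                ┃...................
                ┃...................
                ┃...................
                ┃...................
                ┃.............@.....
    ┏━━━━━━━━━━━━━━━━━━━━━━━━━━━━━━━
    ┃ GameOfLife                    
    ┠───────────────────────────────
    ┃Gen: 0                         


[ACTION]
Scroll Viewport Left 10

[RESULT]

                                    
                                    
                                    
                         ┏━━━━━━━━━━
                         ┃ MapNaviga
                         ┠──────────
                         ┃..........
                         ┃..........
                         ┃..........
                         ┃..........
                         ┃..........
                         ┃..........
                         ┃..........
                         ┃..........
             ┏━━━━━━━━━━━━━━━━━━━━━━
             ┃ GameOfLife           
             ┠──────────────────────
             ┃Gen: 0                
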